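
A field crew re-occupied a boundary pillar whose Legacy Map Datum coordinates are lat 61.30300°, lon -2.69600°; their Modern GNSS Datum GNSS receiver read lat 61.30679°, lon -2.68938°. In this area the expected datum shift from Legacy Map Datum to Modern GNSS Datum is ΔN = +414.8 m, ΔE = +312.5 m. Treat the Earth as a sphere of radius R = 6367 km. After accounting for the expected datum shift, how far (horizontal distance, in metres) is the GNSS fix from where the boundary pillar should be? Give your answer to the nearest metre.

41 m

Observed coordinate differences: Δφ = +0.00379°, Δλ = +0.00662°.
Converting to metres (1° lat = 111125 m, cos φ = 0.480178): observed ΔN = 421.2 m, observed ΔE = 353.2 m.
Subtracting the expected shift leaves a residual of 421.2 − (414.8) = 6.4 m north and 353.2 − (312.5) = 40.7 m east.
Residual distance = √(6.4² + 40.7²) = 41.2 m.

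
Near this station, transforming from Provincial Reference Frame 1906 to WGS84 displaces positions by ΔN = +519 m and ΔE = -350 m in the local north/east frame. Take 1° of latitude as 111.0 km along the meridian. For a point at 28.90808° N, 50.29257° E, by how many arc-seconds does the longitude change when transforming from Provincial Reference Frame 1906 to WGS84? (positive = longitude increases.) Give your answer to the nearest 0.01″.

Δλ = -12.97″

At latitude 28.90808°, cos φ = 0.875396.
1° of longitude at this latitude = 111.0 × cos φ = 97.17 km, so Δλ = -350.0 / 97169.0 = -0.0036020° = -12.967″.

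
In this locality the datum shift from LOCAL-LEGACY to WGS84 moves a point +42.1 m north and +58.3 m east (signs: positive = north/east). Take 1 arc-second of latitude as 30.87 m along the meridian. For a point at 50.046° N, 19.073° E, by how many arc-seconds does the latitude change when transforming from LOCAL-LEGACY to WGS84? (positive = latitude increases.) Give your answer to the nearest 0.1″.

1″ of latitude = 30.87 m, so Δφ = 42.1 / 30.87 = 1.364″.

Δφ = 1.4″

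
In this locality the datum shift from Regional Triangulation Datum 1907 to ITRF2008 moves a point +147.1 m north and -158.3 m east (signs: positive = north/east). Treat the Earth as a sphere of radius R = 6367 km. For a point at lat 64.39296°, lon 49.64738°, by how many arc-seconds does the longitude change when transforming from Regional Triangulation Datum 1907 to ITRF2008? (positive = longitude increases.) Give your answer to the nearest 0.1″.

Δλ = -11.9″

At latitude 64.39296°, cos φ = 0.432197.
One radian of longitude at latitude φ spans R cos φ, so Δλ = ΔE / (R cos φ) = -158.3 / (6367000 × 0.432197) = -5.7526e-05 rad = -11.866″.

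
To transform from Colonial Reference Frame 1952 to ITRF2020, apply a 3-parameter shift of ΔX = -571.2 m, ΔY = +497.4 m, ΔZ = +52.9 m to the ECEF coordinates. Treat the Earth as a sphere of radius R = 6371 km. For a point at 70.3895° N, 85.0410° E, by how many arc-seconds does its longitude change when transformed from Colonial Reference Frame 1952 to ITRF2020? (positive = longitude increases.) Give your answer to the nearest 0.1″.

sin φ = 0.941996, cos φ = 0.335624, sin λ = 0.996257, cos λ = 0.086443.
East component: ΔE = −sin λ·ΔX + cos λ·ΔY = −(0.996257)(-571.2) + (0.086443)(497.4) = 612.06 m.
1° of latitude spans πR/180 = 111195 m; at latitude φ, 1° of longitude spans that × cos φ = 37319.7 m, so Δλ = 612.06 / 37319.7 × 3600 = 59.041″.

Δλ = 59.0″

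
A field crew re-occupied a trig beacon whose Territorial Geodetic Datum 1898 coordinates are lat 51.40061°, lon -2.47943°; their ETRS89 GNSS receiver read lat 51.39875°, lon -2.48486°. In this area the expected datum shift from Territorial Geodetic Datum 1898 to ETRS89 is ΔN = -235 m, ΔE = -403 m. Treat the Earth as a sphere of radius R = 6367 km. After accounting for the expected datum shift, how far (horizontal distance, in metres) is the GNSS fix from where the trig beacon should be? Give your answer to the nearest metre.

Observed coordinate differences: Δφ = -0.00186°, Δλ = -0.00543°.
Converting to metres (1° lat = 111125 m, cos φ = 0.623871): observed ΔN = -206.7 m, observed ΔE = -376.4 m.
Subtracting the expected shift leaves a residual of -206.7 − (-235) = 28.3 m north and -376.4 − (-403) = 26.6 m east.
Residual distance = √(28.3² + 26.6²) = 38.8 m.

39 m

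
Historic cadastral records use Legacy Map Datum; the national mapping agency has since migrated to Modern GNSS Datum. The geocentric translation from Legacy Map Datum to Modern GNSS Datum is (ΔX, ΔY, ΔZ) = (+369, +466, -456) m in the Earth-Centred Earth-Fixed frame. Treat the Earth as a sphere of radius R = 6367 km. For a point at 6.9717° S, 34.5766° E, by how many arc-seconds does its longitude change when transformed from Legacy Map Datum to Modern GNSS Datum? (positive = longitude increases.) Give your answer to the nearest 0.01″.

sin φ = -0.121379, cos φ = 0.992606, sin λ = 0.567508, cos λ = 0.823368.
East component: ΔE = −sin λ·ΔX + cos λ·ΔY = −(0.567508)(369) + (0.823368)(466) = 174.28 m.
1° of latitude spans πR/180 = 111125 m; at latitude φ, 1° of longitude spans that × cos φ = 110303.5 m, so Δλ = 174.28 / 110303.5 × 3600 = 5.688″.

Δλ = 5.69″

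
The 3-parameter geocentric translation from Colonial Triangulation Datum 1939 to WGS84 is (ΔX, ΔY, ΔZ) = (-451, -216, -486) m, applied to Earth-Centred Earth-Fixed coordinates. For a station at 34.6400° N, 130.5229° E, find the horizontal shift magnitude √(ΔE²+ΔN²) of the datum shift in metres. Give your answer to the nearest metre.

At φ = 34.6400°, λ = 130.5229°: sin φ = 0.568418, cos φ = 0.822740, sin λ = 0.760146, cos λ = -0.649752.
ΔE = −sin λ·ΔX + cos λ·ΔY = −(0.760146)·(-451) + (-0.649752)·(-216) = 483.17 m.
ΔN = −sin φ cos λ·ΔX − sin φ sin λ·ΔY + cos φ·ΔZ = −(0.568418)(-0.649752)(-451) − (0.568418)(0.760146)(-216) + (0.822740)(-486) = -473.09 m.
Horizontal magnitude = √(ΔE² + ΔN²) = √(483.17² + (-473.09)²) = 676.22 m.

676 m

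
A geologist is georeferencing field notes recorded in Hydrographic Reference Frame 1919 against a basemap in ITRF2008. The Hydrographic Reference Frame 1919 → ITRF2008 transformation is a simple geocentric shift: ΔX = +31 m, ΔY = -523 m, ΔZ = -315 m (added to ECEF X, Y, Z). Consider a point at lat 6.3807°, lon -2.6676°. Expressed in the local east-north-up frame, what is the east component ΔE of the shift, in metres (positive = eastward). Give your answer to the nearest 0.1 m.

ΔE = -521.0 m

At φ = 6.3807°, λ = -2.6676°: sin φ = 0.111134, cos φ = 0.993805, sin λ = -0.046542, cos λ = 0.998916.
ΔE = −sin λ·ΔX + cos λ·ΔY = −(-0.046542)·(31) + (0.998916)·(-523) = -520.99 m.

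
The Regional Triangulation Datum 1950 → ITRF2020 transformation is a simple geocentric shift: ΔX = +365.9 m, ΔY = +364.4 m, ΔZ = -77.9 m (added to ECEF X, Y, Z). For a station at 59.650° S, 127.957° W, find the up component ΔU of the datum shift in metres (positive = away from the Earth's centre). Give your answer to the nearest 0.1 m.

The local up (radial) axis is (cos φ cos λ, cos φ sin λ, sin φ), giving ΔU = -113.716 − 145.177 + 67.224 = -191.67 m.

ΔU = -191.7 m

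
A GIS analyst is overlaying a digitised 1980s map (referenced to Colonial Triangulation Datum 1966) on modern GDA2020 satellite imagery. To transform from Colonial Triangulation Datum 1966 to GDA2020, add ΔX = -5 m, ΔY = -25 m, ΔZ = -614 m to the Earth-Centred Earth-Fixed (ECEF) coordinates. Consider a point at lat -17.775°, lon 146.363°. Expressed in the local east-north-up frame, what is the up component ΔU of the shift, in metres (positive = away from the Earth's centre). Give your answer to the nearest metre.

At φ = -17.775°, λ = 146.363°: sin φ = -0.305280, cos φ = 0.952263, sin λ = 0.553929, cos λ = -0.832564.
ΔU = cos φ cos λ·ΔX + cos φ sin λ·ΔY + sin φ·ΔZ = (0.952263)(-0.832564)(-5) + (0.952263)(0.553929)(-25) + (-0.305280)(-614) = 178.22 m.

ΔU = 178 m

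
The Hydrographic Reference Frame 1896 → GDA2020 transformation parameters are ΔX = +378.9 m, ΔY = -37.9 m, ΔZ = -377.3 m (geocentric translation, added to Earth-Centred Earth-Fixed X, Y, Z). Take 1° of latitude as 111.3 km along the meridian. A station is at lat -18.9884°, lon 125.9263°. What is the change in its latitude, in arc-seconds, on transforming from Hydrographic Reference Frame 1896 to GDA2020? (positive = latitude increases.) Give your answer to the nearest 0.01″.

sin φ = -0.325377, cos φ = 0.945584, sin λ = 0.809772, cos λ = -0.586744.
North component: ΔN = −sin φ cos λ·ΔX − sin φ sin λ·ΔY + cos φ·ΔZ = −(-0.325377)(-0.586744)(378.9) − (-0.325377)(0.809772)(-37.9) + (0.945584)(-377.3) = -439.09 m.
1° of latitude spans 111300 m, so Δφ = -439.09 / 111300 × 3600 = -14.202″.

Δφ = -14.20″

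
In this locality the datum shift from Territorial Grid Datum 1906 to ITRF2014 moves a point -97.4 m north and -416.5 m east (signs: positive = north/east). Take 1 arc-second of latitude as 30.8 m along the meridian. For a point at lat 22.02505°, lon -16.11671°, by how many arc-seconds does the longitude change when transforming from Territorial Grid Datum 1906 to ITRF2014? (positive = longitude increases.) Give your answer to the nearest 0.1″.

At latitude 22.02505°, cos φ = 0.927020.
1″ of longitude at this latitude = 30.80 × cos φ = 28.5522 m, so Δλ = -416.5 / 28.5522 = -14.587″.

Δλ = -14.6″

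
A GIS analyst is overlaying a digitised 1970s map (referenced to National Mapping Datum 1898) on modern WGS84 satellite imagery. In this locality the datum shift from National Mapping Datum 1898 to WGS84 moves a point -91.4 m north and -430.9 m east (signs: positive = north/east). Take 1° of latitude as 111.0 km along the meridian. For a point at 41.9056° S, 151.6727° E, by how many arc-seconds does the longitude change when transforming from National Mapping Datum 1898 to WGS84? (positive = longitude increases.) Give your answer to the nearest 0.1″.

Δλ = -18.8″

At latitude -41.9056°, cos φ = 0.744246.
1° of longitude at this latitude = 111.0 × cos φ = 82.61 km, so Δλ = -430.9 / 82611.3 = -0.0052160° = -18.778″.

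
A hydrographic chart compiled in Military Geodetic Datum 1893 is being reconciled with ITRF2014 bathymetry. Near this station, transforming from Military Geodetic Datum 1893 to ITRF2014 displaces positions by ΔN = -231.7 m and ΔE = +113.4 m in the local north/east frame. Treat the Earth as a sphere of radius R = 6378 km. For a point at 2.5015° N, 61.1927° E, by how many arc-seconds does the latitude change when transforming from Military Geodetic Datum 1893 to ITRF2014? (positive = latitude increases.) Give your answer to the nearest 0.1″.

On a sphere of radius R, 1 rad of latitude = R, so Δφ = ΔN / R = -231.7 / 6378000 = -3.6328e-05 rad = -7.493″.

Δφ = -7.5″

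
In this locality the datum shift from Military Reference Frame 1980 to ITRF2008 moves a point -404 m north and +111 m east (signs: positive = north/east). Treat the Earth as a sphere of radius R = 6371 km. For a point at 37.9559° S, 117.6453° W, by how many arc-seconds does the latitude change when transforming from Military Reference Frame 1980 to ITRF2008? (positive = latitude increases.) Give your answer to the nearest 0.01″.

Δφ = -13.08″

On a sphere of radius R, 1 rad of latitude = R, so Δφ = ΔN / R = -404.0 / 6371000 = -6.3412e-05 rad = -13.080″.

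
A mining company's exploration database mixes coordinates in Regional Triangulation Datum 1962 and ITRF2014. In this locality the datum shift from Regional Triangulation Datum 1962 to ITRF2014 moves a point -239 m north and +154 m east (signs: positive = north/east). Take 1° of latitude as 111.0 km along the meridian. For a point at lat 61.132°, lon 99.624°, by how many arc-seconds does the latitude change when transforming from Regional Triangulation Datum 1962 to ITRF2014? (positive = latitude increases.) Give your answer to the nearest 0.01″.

1° of latitude = 111.0 km, so Δφ = -239.0 / 111000 = -0.0021532° = -7.751″.

Δφ = -7.75″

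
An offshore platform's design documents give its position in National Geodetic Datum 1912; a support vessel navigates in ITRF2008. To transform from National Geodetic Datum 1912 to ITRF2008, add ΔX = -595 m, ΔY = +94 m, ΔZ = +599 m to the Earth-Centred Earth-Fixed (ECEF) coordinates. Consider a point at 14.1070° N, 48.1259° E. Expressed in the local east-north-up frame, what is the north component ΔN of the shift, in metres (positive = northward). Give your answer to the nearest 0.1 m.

At φ = 14.1070°, λ = 48.1259°: sin φ = 0.243734, cos φ = 0.969842, sin λ = 0.744613, cos λ = 0.667496.
ΔN = −sin φ cos λ·ΔX − sin φ sin λ·ΔY + cos φ·ΔZ = −(0.243734)(0.667496)(-595) − (0.243734)(0.744613)(94) + (0.969842)(599) = 660.68 m.

ΔN = 660.7 m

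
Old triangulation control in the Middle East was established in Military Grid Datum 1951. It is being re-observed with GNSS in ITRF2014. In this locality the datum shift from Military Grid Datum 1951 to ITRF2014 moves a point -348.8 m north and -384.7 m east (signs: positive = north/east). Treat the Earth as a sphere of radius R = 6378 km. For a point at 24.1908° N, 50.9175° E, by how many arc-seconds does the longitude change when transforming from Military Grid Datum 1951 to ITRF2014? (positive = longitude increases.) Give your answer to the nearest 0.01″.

At latitude 24.1908°, cos φ = 0.912186.
One radian of longitude at latitude φ spans R cos φ, so Δλ = ΔE / (R cos φ) = -384.7 / (6378000 × 0.912186) = -6.6123e-05 rad = -13.639″.

Δλ = -13.64″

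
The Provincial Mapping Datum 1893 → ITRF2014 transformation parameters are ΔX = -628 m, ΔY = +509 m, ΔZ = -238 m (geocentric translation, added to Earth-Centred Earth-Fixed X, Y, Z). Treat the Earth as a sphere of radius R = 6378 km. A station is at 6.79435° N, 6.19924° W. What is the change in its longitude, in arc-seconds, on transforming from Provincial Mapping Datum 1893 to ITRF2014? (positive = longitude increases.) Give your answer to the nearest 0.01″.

Δλ = 14.27″

sin φ = 0.118306, cos φ = 0.992977, sin λ = -0.107986, cos λ = 0.994152.
East component: ΔE = −sin λ·ΔX + cos λ·ΔY = −(-0.107986)(-628) + (0.994152)(509) = 438.21 m.
1° of latitude spans πR/180 = 111317 m; at latitude φ, 1° of longitude spans that × cos φ = 110535.3 m, so Δλ = 438.21 / 110535.3 × 3600 = 14.272″.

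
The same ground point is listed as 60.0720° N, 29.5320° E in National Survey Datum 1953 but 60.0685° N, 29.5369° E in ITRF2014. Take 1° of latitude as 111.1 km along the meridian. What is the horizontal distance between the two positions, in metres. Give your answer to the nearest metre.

474 m

Δφ = 60.0685° − 60.0720° = -0.0035°; Δλ = 29.5369° − 29.5320° = +0.0049°.
ΔN = Δφ × 111100 = -388.9 m; ΔE = Δλ × 111100 × cos(60.0720°) = +0.0049 × 111100 × 0.498911 = 271.6 m.
Distance = √(ΔE² + ΔN²) = √(271.6² + (-388.9)²) = 474.3 m.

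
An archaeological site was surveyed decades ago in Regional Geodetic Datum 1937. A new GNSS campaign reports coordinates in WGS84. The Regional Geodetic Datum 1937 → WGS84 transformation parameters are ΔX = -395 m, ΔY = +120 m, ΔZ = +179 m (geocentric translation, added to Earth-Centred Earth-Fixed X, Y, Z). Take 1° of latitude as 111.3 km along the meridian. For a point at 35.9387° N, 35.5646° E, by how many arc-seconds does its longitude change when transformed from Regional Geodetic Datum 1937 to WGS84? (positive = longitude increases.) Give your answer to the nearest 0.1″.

sin φ = 0.586919, cos φ = 0.809645, sin λ = 0.581620, cos λ = 0.813460.
East component: ΔE = −sin λ·ΔX + cos λ·ΔY = −(0.581620)(-395) + (0.813460)(120) = 327.36 m.
1° of latitude spans 111300 m; at latitude φ, 1° of longitude spans that × cos φ = 90113.5 m, so Δλ = 327.36 / 90113.5 × 3600 = 13.078″.

Δλ = 13.1″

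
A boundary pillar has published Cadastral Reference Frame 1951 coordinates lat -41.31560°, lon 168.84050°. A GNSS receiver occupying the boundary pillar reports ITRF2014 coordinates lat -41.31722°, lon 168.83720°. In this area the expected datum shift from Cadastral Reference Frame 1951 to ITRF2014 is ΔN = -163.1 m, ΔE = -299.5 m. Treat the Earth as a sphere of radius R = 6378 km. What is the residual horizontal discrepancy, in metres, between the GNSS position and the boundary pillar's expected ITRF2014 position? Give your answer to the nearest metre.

Observed coordinate differences: Δφ = -0.00162°, Δλ = -0.00330°.
Converting to metres (1° lat = 111317 m, cos φ = 0.751084): observed ΔN = -180.3 m, observed ΔE = -275.9 m.
Subtracting the expected shift leaves a residual of -180.3 − (-163.1) = -17.2 m north and -275.9 − (-299.5) = 23.6 m east.
Residual distance = √((-17.2)² + 23.6²) = 29.2 m.

29 m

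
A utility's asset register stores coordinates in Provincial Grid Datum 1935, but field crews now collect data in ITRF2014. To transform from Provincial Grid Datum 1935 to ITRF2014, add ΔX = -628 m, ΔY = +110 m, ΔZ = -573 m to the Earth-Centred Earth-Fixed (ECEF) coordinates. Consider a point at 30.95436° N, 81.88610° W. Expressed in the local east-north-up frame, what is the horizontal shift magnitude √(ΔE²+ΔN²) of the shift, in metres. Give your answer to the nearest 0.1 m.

720.7 m

The local east axis at (φ, λ) is (−sin λ, cos λ, 0), so ΔE = −sin(-81.88610°)·(-628) + cos(-81.88610°)·110 = -606.19 m.
The local north axis is (−sin φ cos λ, −sin φ sin λ, cos φ), giving ΔN = 45.591 + 56.013 − 491.392 = -389.79 m.
Horizontal magnitude = √(ΔE² + ΔN²) = √((-606.19)² + (-389.79)²) = 720.69 m.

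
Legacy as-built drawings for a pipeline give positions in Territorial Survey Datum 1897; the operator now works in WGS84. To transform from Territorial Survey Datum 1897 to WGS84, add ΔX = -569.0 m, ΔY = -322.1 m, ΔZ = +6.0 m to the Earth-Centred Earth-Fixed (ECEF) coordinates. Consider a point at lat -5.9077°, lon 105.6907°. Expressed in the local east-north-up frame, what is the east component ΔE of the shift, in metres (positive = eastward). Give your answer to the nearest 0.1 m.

ΔE = 634.9 m

At φ = -5.9077°, λ = 105.6907°: sin φ = -0.102926, cos φ = 0.994689, sin λ = 0.962736, cos λ = -0.270444.
ΔE = −sin λ·ΔX + cos λ·ΔY = −(0.962736)·(-569.0) + (-0.270444)·(-322.1) = 634.91 m.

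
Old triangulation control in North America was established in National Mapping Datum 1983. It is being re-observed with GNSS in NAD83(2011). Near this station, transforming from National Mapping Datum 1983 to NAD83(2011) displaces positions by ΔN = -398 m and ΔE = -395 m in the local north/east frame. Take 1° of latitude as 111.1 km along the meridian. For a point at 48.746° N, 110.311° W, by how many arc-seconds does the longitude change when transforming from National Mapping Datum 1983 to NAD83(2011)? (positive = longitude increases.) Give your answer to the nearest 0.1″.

Δλ = -19.4″

At latitude 48.746°, cos φ = 0.659398.
1° of longitude at this latitude = 111.1 × cos φ = 73.26 km, so Δλ = -395.0 / 73259.2 = -0.0053918° = -19.411″.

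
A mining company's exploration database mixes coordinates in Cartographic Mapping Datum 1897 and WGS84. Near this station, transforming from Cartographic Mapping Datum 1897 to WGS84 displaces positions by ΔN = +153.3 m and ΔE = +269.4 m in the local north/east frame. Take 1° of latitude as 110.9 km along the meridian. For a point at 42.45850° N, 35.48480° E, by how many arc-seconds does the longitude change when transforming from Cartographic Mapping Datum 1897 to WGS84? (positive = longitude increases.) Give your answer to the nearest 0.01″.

Δλ = 11.85″

At latitude 42.45850°, cos φ = 0.737766.
1° of longitude at this latitude = 110.9 × cos φ = 81.82 km, so Δλ = 269.4 / 81818.3 = 0.0032927° = 11.854″.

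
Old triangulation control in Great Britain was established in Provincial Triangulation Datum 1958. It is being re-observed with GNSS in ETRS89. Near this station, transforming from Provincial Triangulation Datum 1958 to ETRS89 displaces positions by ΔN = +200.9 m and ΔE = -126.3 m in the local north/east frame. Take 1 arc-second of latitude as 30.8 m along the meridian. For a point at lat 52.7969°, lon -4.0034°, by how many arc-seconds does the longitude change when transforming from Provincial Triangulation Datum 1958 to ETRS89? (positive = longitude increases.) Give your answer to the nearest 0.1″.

Δλ = -6.8″

At latitude 52.7969°, cos φ = 0.604642.
1″ of longitude at this latitude = 30.80 × cos φ = 18.6230 m, so Δλ = -126.3 / 18.6230 = -6.782″.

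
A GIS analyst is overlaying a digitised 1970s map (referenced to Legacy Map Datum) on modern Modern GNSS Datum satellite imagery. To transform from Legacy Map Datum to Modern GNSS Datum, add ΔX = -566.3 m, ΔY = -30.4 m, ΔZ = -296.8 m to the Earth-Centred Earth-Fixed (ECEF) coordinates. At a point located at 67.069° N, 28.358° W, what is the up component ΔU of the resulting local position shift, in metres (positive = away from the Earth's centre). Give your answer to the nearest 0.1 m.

At φ = 67.069°, λ = -28.358°: sin φ = 0.920975, cos φ = 0.389622, sin λ = -0.474979, cos λ = 0.879997.
ΔU = cos φ cos λ·ΔX + cos φ sin λ·ΔY + sin φ·ΔZ = (0.389622)(0.879997)(-566.3) + (0.389622)(-0.474979)(-30.4) + (0.920975)(-296.8) = -461.88 m.

ΔU = -461.9 m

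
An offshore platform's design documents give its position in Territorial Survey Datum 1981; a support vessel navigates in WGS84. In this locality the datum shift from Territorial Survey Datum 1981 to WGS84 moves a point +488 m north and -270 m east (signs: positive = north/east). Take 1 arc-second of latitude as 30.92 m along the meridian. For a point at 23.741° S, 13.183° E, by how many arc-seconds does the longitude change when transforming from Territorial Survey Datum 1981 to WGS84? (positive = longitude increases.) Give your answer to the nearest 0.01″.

At latitude -23.741°, cos φ = 0.915375.
1″ of longitude at this latitude = 30.92 × cos φ = 28.3034 m, so Δλ = -270.0 / 28.3034 = -9.539″.

Δλ = -9.54″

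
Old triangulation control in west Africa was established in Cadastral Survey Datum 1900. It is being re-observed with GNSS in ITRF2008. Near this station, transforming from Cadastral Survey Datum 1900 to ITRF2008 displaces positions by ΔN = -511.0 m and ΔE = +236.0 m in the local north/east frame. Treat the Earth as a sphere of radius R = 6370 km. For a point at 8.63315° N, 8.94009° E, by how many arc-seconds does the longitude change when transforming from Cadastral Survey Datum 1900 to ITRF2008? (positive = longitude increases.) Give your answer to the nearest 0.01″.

Δλ = 7.73″

At latitude 8.63315°, cos φ = 0.988670.
One radian of longitude at latitude φ spans R cos φ, so Δλ = ΔE / (R cos φ) = 236.0 / (6370000 × 0.988670) = 3.7473e-05 rad = 7.729″.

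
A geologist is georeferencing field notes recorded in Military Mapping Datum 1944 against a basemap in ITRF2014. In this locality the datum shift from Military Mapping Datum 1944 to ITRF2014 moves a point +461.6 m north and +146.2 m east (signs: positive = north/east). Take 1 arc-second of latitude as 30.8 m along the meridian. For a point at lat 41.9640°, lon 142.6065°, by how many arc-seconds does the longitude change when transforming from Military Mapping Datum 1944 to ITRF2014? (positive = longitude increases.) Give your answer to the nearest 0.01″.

At latitude 41.9640°, cos φ = 0.743565.
1″ of longitude at this latitude = 30.80 × cos φ = 22.9018 m, so Δλ = 146.2 / 22.9018 = 6.384″.

Δλ = 6.38″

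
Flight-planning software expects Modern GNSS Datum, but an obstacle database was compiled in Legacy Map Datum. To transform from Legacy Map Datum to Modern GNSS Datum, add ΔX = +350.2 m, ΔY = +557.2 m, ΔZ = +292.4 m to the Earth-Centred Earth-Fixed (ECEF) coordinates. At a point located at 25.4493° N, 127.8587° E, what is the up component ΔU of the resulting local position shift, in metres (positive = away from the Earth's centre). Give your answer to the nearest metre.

At φ = 25.4493°, λ = 127.8587°: sin φ = 0.429712, cos φ = 0.902966, sin λ = 0.789527, cos λ = -0.613716.
ΔU = cos φ cos λ·ΔX + cos φ sin λ·ΔY + sin φ·ΔZ = (0.902966)(-0.613716)(350.2) + (0.902966)(0.789527)(557.2) + (0.429712)(292.4) = 328.82 m.

ΔU = 329 m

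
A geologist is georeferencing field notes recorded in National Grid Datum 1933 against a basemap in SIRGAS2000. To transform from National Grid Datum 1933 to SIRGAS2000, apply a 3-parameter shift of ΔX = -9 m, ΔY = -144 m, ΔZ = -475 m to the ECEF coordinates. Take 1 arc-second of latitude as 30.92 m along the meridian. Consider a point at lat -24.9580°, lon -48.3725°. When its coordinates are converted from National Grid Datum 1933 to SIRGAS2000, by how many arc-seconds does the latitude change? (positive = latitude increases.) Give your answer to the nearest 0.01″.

sin φ = -0.421954, cos φ = 0.906617, sin λ = -0.747479, cos λ = 0.664285.
North component: ΔN = −sin φ cos λ·ΔX − sin φ sin λ·ΔY + cos φ·ΔZ = −(-0.421954)(0.664285)(-9) − (-0.421954)(-0.747479)(-144) + (0.906617)(-475) = -387.75 m.
1° of latitude spans 3600 × 30.92 = 111312 m, so Δφ = -387.75 / 111312 × 3600 = -12.540″.

Δφ = -12.54″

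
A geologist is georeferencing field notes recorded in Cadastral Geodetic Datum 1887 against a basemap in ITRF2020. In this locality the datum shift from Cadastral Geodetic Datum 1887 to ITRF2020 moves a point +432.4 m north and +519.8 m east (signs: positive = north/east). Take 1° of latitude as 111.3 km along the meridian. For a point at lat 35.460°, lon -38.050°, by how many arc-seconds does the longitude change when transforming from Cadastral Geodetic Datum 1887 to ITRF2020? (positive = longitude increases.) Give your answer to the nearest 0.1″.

Δλ = 20.6″

At latitude 35.460°, cos φ = 0.814521.
1° of longitude at this latitude = 111.3 × cos φ = 90.66 km, so Δλ = 519.8 / 90656.2 = 0.0057338° = 20.642″.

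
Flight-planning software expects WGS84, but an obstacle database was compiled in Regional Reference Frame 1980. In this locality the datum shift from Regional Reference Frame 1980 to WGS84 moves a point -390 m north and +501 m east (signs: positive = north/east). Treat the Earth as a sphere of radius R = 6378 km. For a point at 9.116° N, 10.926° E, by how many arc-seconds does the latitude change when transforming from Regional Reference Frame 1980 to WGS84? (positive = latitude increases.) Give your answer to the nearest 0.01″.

On a sphere of radius R, 1 rad of latitude = R, so Δφ = ΔN / R = -390.0 / 6378000 = -6.1148e-05 rad = -12.613″.

Δφ = -12.61″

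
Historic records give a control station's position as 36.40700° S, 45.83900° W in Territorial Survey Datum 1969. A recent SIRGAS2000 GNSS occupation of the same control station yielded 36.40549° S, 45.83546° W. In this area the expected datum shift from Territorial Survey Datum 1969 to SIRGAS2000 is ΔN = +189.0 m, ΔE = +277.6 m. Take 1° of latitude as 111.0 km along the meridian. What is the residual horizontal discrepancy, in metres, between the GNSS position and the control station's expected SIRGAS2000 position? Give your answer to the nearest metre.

44 m

Observed coordinate differences: Δφ = +0.00151°, Δλ = +0.00354°.
Converting to metres (1° lat = 111000 m, cos φ = 0.804821): observed ΔN = 167.6 m, observed ΔE = 316.2 m.
Subtracting the expected shift leaves a residual of 167.6 − (189.0) = -21.4 m north and 316.2 − (277.6) = 38.6 m east.
Residual distance = √((-21.4)² + 38.6²) = 44.2 m.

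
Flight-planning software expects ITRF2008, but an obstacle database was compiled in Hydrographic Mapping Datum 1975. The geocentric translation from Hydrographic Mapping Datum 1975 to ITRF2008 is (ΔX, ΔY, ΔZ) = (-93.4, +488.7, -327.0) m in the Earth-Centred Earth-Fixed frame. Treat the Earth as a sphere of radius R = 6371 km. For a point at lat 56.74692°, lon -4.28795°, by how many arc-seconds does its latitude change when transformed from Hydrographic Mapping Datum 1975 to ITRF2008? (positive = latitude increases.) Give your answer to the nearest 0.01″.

sin φ = 0.836257, cos φ = 0.548338, sin λ = -0.074769, cos λ = 0.997201.
North component: ΔN = −sin φ cos λ·ΔX − sin φ sin λ·ΔY + cos φ·ΔZ = −(0.836257)(0.997201)(-93.4) − (0.836257)(-0.074769)(488.7) + (0.548338)(-327.0) = -70.86 m.
1° of latitude spans πR/180 = 111195 m, so Δφ = -70.86 / 111195 × 3600 = -2.294″.

Δφ = -2.29″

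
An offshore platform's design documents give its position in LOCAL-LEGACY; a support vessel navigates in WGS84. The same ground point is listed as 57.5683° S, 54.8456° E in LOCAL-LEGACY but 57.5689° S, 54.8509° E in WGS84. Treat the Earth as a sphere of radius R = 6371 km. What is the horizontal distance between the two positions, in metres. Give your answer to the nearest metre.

Δφ = -57.5689° − -57.5683° = -0.0006°; Δλ = 54.8509° − 54.8456° = +0.0053°.
1° along a meridian = πR/180 = 111195 m.
ΔN = Δφ × 111195 = -66.7 m; ΔE = Δλ × 111195 × cos(-57.5683°) = +0.0053 × 111195 × 0.536294 = 316.1 m.
Distance = √(ΔE² + ΔN²) = √(316.1² + (-66.7)²) = 323.0 m.

323 m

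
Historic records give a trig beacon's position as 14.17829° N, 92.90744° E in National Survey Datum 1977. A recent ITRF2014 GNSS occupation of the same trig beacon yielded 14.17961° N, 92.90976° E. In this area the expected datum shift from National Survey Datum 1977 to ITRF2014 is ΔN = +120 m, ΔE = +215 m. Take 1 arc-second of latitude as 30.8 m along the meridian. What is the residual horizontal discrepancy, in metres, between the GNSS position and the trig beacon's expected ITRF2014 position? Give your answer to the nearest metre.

43 m

Observed coordinate differences: Δφ = +0.00132°, Δλ = +0.00232°.
Converting to metres (1° lat = 110880 m, cos φ = 0.969538): observed ΔN = 146.4 m, observed ΔE = 249.4 m.
Subtracting the expected shift leaves a residual of 146.4 − (120) = 26.4 m north and 249.4 − (215) = 34.4 m east.
Residual distance = √(26.4² + 34.4²) = 43.3 m.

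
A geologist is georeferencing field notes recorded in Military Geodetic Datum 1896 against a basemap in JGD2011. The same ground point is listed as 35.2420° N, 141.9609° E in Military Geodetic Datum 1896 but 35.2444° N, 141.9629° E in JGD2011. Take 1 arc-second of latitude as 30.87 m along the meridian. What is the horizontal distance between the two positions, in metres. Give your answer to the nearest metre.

Δφ = 35.2444° − 35.2420° = +0.0024°; Δλ = 141.9629° − 141.9609° = +0.0020°.
1° of latitude = 3600 × 30.87 = 111132 m.
ΔN = Δφ × 111132 = 266.7 m; ΔE = Δλ × 111132 × cos(35.2420°) = +0.0020 × 111132 × 0.816722 = 181.5 m.
Distance = √(ΔE² + ΔN²) = √(181.5² + 266.7²) = 322.6 m.

323 m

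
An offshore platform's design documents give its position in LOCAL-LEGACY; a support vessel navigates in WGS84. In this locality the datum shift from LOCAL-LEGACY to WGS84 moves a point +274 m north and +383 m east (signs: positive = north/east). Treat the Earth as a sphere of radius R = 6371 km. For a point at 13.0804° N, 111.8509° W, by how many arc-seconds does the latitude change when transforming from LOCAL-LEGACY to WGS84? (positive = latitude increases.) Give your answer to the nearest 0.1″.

On a sphere of radius R, 1 rad of latitude = R, so Δφ = ΔN / R = 274.0 / 6371000 = 4.3007e-05 rad = 8.871″.

Δφ = 8.9″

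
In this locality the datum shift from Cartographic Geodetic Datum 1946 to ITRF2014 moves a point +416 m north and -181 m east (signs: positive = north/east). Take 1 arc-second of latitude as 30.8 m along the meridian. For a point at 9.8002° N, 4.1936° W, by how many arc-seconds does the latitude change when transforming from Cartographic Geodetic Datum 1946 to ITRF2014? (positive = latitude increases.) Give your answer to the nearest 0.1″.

Δφ = 13.5″

1″ of latitude = 30.80 m, so Δφ = 416.0 / 30.80 = 13.506″.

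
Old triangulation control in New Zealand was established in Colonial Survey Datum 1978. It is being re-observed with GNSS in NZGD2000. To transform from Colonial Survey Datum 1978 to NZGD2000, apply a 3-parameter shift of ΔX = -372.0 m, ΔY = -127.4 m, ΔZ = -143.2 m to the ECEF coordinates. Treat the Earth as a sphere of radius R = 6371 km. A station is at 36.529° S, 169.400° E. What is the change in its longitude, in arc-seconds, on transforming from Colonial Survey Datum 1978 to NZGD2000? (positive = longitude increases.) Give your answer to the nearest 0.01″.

sin φ = -0.595230, cos φ = 0.803556, sin λ = 0.183951, cos λ = -0.982935.
East component: ΔE = −sin λ·ΔX + cos λ·ΔY = −(0.183951)(-372.0) + (-0.982935)(-127.4) = 193.66 m.
1° of latitude spans πR/180 = 111195 m; at latitude φ, 1° of longitude spans that × cos φ = 89351.3 m, so Δλ = 193.66 / 89351.3 × 3600 = 7.802″.

Δλ = 7.80″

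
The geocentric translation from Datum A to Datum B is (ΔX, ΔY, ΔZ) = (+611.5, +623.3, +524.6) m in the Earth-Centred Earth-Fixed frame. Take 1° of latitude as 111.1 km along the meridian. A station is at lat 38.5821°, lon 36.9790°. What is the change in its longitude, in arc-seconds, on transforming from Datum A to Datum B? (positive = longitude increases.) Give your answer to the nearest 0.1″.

Δλ = 5.4″

sin φ = 0.623635, cos φ = 0.781715, sin λ = 0.601522, cos λ = 0.798856.
East component: ΔE = −sin λ·ΔX + cos λ·ΔY = −(0.601522)(611.5) + (0.798856)(623.3) = 130.10 m.
1° of latitude spans 111100 m; at latitude φ, 1° of longitude spans that × cos φ = 86848.6 m, so Δλ = 130.10 / 86848.6 × 3600 = 5.393″.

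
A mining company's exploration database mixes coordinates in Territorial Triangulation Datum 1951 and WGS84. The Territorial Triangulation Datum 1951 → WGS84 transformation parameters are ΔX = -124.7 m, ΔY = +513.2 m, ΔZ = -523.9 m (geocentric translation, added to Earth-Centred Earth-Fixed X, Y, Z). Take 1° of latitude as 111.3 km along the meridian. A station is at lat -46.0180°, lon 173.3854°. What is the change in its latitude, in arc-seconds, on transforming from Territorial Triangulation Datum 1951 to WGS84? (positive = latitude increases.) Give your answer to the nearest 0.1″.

Δφ = -7.5″

sin φ = -0.719558, cos φ = 0.694432, sin λ = 0.115190, cos λ = -0.993343.
North component: ΔN = −sin φ cos λ·ΔX − sin φ sin λ·ΔY + cos φ·ΔZ = −(-0.719558)(-0.993343)(-124.7) − (-0.719558)(0.115190)(513.2) + (0.694432)(-523.9) = -232.14 m.
1° of latitude spans 111300 m, so Δφ = -232.14 / 111300 × 3600 = -7.509″.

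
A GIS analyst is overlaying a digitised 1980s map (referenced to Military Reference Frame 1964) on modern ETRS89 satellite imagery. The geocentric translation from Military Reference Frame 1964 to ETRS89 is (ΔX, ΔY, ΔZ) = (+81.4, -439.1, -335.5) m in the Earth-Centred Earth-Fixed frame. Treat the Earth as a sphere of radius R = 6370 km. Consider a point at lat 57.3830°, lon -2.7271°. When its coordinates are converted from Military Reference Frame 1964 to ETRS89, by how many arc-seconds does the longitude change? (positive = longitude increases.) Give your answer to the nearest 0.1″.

Δλ = -26.1″

sin φ = 0.842293, cos φ = 0.539021, sin λ = -0.047579, cos λ = 0.998867.
East component: ΔE = −sin λ·ΔX + cos λ·ΔY = −(-0.047579)(81.4) + (0.998867)(-439.1) = -434.73 m.
1° of latitude spans πR/180 = 111177 m; at latitude φ, 1° of longitude spans that × cos φ = 59927.0 m, so Δλ = -434.73 / 59927.0 × 3600 = -26.116″.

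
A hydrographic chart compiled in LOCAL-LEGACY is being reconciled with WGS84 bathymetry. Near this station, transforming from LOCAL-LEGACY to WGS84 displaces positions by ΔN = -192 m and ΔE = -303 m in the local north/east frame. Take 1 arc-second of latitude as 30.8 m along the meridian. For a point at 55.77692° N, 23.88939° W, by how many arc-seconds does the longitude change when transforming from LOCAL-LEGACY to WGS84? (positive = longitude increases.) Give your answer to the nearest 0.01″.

Δλ = -17.49″

At latitude 55.77692°, cos φ = 0.562416.
1″ of longitude at this latitude = 30.80 × cos φ = 17.3224 m, so Δλ = -303.0 / 17.3224 = -17.492″.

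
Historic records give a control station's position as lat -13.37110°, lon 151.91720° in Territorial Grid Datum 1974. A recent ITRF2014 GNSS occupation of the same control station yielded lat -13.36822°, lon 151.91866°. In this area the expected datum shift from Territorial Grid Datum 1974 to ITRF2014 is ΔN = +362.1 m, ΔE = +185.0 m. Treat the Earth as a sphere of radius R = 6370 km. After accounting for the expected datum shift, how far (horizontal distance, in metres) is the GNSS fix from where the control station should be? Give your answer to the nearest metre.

50 m

Observed coordinate differences: Δφ = +0.00288°, Δλ = +0.00146°.
Converting to metres (1° lat = 111177 m, cos φ = 0.972893): observed ΔN = 320.2 m, observed ΔE = 157.9 m.
Subtracting the expected shift leaves a residual of 320.2 − (362.1) = -41.9 m north and 157.9 − (185.0) = -27.1 m east.
Residual distance = √((-41.9)² + (-27.1)²) = 49.9 m.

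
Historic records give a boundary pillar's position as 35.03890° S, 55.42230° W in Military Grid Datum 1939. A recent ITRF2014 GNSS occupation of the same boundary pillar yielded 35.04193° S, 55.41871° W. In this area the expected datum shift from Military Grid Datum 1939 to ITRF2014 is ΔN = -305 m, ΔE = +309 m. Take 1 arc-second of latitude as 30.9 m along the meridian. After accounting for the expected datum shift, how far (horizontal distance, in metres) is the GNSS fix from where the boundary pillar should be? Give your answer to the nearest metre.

Observed coordinate differences: Δφ = -0.00303°, Δλ = +0.00359°.
Converting to metres (1° lat = 111240 m, cos φ = 0.818762): observed ΔN = -337.1 m, observed ΔE = 327.0 m.
Subtracting the expected shift leaves a residual of -337.1 − (-305) = -32.1 m north and 327.0 − (309) = 18.0 m east.
Residual distance = √((-32.1)² + 18.0²) = 36.8 m.

37 m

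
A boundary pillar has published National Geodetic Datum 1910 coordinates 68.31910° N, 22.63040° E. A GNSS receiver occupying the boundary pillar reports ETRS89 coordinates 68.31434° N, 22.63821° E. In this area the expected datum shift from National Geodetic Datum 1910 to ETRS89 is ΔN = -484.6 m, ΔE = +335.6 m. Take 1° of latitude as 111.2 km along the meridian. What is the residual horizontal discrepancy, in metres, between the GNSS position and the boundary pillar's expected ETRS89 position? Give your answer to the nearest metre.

47 m

Observed coordinate differences: Δφ = -0.00476°, Δλ = +0.00781°.
Converting to metres (1° lat = 111200 m, cos φ = 0.369437): observed ΔN = -529.3 m, observed ΔE = 320.8 m.
Subtracting the expected shift leaves a residual of -529.3 − (-484.6) = -44.7 m north and 320.8 − (335.6) = -14.8 m east.
Residual distance = √((-44.7)² + (-14.8)²) = 47.1 m.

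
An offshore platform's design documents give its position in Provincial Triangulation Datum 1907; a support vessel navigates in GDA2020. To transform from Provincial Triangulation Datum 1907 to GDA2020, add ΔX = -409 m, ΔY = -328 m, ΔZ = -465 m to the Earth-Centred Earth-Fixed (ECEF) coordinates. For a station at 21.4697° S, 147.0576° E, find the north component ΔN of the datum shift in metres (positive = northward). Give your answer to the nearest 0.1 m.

ΔN = -372.4 m

At φ = -21.4697°, λ = 147.0576°: sin φ = -0.366009, cos φ = 0.930611, sin λ = 0.543796, cos λ = -0.839218.
ΔN = −sin φ cos λ·ΔX − sin φ sin λ·ΔY + cos φ·ΔZ = −(-0.366009)(-0.839218)(-409) − (-0.366009)(0.543796)(-328) + (0.930611)(-465) = -372.39 m.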